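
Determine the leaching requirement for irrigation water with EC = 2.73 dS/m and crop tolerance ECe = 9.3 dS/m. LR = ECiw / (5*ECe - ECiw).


LR = ECiw / (5*ECe - ECiw)
LR = 2.73 / (5*9.3 - 2.73)
LR = 2.73 / 43.7700

0.0624


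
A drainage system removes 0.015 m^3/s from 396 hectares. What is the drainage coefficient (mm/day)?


DC = Q * 86400 / (A * 10000) * 1000
DC = 0.015 * 86400 / (396 * 10000) * 1000
DC = 1296000.0000 / 3960000

0.3273 mm/day


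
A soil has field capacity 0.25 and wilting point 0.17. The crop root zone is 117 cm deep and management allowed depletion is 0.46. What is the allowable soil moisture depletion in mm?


SMD = (FC - PWP) * d * MAD * 10
SMD = (0.25 - 0.17) * 117 * 0.46 * 10
SMD = 0.0800 * 117 * 0.46 * 10

43.0560 mm


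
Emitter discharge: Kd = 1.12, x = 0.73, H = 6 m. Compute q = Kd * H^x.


q = Kd * H^x = 1.12 * 6^0.73 = 1.12 * 3.698711

4.1426 L/h


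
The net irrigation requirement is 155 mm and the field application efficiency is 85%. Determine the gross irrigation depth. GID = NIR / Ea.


Ea = 85% = 0.85
GID = NIR / Ea = 155 / 0.85 = 182.3529 mm

182.3529 mm


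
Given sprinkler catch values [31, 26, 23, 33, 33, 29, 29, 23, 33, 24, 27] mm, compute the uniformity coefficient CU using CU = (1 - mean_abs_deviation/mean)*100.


mean = 28.272727 mm
MAD = 3.338843 mm
CU = (1 - 3.338843/28.272727)*100

88.1906 %


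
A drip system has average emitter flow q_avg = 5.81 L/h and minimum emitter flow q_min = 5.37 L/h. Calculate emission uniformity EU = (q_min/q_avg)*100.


EU = (q_min/q_avg)*100 = (5.37/5.81)*100 = 92.4269%

92.4269 %


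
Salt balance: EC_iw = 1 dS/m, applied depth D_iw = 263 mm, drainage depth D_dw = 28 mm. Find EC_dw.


EC_dw = EC_iw * D_iw / D_dw
EC_dw = 1 * 263 / 28
EC_dw = 263 / 28

9.3929 dS/m


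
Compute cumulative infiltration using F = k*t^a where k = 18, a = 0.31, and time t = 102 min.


F = k * t^a = 18 * 102^0.31
F = 18 * 4.194363

75.4985 mm


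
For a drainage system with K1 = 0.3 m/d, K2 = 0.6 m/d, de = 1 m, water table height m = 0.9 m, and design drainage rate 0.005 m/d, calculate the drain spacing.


S^2 = 8*K2*de*m/q + 4*K1*m^2/q
S^2 = 8*0.6*1*0.9/0.005 + 4*0.3*0.9^2/0.005
S = sqrt(1058.4000)

32.5331 m


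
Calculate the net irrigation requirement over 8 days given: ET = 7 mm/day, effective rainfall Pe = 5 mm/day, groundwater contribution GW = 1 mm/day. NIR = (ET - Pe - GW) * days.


Daily deficit = ET - Pe - GW = 7 - 5 - 1 = 1 mm/day
NIR = 1 * 8 = 8 mm

8.0000 mm


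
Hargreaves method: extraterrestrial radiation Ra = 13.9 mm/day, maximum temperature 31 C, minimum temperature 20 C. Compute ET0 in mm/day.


Tmean = (Tmax + Tmin)/2 = (31 + 20)/2 = 25.5
ET0 = 0.0023 * 13.9 * (25.5 + 17.8) * sqrt(31 - 20)
ET0 = 0.0023 * 13.9 * 43.3 * 3.316625

4.5912 mm/day


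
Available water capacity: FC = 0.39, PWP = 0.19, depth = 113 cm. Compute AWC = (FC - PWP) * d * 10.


AWC = (FC - PWP) * d * 10
AWC = (0.39 - 0.19) * 113 * 10
AWC = 0.2000 * 113 * 10

226.0000 mm


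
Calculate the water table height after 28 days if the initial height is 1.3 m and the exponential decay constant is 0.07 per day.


m = m0 * exp(-k*t)
m = 1.3 * exp(-0.07 * 28)
m = 1.3 * exp(-1.9600)

0.1831 m


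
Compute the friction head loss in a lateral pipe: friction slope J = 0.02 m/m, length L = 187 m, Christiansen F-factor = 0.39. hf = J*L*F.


hf = J * L * F = 0.02 * 187 * 0.39 = 1.4586 m

1.4586 m


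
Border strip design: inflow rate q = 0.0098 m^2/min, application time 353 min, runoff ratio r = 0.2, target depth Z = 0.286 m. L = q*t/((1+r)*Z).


L = q*t/((1+r)*Z)
L = 0.0098*353/((1+0.2)*0.286)
L = 3.4594/0.3432

10.0798 m


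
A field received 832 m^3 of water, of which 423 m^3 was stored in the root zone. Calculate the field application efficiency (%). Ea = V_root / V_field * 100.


Ea = V_root / V_field * 100 = 423 / 832 * 100 = 50.8413%

50.8413 %


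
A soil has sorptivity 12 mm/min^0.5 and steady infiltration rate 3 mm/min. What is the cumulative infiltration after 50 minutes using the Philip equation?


F = S*sqrt(t) + A*t
F = 12*sqrt(50) + 3*50
F = 12*7.071068 + 150

234.8528 mm


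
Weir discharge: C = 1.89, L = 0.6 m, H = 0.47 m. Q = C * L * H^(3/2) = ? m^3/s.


Q = C * L * H^(3/2) = 1.89 * 0.6 * 0.47^1.5 = 1.89 * 0.6 * 0.322216

0.3654 m^3/s


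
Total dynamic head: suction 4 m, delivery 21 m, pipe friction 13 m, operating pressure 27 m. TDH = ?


TDH = Hs + Hd + hf + Hp = 4 + 21 + 13 + 27 = 65

65 m


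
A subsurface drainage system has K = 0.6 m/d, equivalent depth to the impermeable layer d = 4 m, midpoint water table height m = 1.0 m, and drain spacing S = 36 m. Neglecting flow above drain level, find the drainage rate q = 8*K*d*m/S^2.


q = 8*K*d*m/S^2
q = 8*0.6*4*1.0/36^2
q = 19.2000 / 1296

0.0148 m/d


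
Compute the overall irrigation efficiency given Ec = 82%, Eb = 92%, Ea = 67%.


Ec = 0.82, Eb = 0.92, Ea = 0.67
E = 0.82 * 0.92 * 0.67 * 100 = 50.5448%

50.5448 %


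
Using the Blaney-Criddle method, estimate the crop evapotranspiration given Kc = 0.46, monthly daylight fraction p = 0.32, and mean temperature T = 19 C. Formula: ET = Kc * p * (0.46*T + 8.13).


ET = Kc * p * (0.46*T + 8.13)
ET = 0.46 * 0.32 * (0.46*19 + 8.13)
ET = 0.46 * 0.32 * 16.8700

2.4833 mm/day


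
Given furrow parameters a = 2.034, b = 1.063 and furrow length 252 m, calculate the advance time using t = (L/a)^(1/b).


t = (L/a)^(1/b)
t = (252/2.034)^(1/1.063)
t = 123.893805^(1/1.063)

93.1113 min


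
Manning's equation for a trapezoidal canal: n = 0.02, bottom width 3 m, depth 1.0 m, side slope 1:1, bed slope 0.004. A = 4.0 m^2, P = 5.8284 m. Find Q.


R = A/P = 4.0/5.8284 = 0.686295
Q = (1/0.02) * 4.0 * 0.686295^(2/3) * 0.004^0.5

9.8416 m^3/s


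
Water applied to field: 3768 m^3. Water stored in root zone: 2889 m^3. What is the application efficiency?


Ea = V_root / V_field * 100 = 2889 / 3768 * 100 = 76.6720%

76.6720 %


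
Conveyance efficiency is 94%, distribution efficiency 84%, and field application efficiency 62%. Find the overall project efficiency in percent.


Ec = 0.94, Eb = 0.84, Ea = 0.62
E = 0.94 * 0.84 * 0.62 * 100 = 48.9552%

48.9552 %


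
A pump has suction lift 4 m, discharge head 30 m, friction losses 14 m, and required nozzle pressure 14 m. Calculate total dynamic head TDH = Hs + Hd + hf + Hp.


TDH = Hs + Hd + hf + Hp = 4 + 30 + 14 + 14 = 62

62 m


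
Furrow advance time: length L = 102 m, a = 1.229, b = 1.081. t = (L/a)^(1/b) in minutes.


t = (L/a)^(1/b)
t = (102/1.229)^(1/1.081)
t = 82.994304^(1/1.081)

59.6009 min


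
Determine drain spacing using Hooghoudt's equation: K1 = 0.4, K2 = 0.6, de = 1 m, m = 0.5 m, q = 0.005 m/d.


S^2 = 8*K2*de*m/q + 4*K1*m^2/q
S^2 = 8*0.6*1*0.5/0.005 + 4*0.4*0.5^2/0.005
S = sqrt(560.0000)

23.6643 m


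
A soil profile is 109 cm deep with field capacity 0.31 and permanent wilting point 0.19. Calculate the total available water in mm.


AWC = (FC - PWP) * d * 10
AWC = (0.31 - 0.19) * 109 * 10
AWC = 0.1200 * 109 * 10

130.8000 mm


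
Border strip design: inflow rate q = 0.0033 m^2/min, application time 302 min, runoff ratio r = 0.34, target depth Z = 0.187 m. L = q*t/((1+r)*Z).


L = q*t/((1+r)*Z)
L = 0.0033*302/((1+0.34)*0.187)
L = 0.9966/0.25058

3.9772 m


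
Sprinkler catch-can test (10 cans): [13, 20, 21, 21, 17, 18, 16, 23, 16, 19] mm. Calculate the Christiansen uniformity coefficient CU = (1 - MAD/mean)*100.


mean = 18.400000 mm
MAD = 2.400000 mm
CU = (1 - 2.400000/18.400000)*100

86.9565 %


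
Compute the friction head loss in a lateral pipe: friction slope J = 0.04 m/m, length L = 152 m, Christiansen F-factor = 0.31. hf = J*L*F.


hf = J * L * F = 0.04 * 152 * 0.31 = 1.8848 m

1.8848 m


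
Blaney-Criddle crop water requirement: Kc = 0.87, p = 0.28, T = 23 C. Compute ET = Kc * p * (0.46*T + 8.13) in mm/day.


ET = Kc * p * (0.46*T + 8.13)
ET = 0.87 * 0.28 * (0.46*23 + 8.13)
ET = 0.87 * 0.28 * 18.7100

4.5578 mm/day


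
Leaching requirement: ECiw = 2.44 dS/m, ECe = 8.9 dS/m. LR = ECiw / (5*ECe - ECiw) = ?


LR = ECiw / (5*ECe - ECiw)
LR = 2.44 / (5*8.9 - 2.44)
LR = 2.44 / 42.0600

0.0580


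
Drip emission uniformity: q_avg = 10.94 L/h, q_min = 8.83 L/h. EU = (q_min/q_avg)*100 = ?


EU = (q_min/q_avg)*100 = (8.83/10.94)*100 = 80.7130%

80.7130 %


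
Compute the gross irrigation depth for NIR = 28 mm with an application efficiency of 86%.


Ea = 86% = 0.86
GID = NIR / Ea = 28 / 0.86 = 32.5581 mm

32.5581 mm


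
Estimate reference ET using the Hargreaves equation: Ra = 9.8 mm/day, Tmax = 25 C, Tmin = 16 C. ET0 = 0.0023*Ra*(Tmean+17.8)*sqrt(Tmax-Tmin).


Tmean = (Tmax + Tmin)/2 = (25 + 16)/2 = 20.5
ET0 = 0.0023 * 9.8 * (20.5 + 17.8) * sqrt(25 - 16)
ET0 = 0.0023 * 9.8 * 38.3 * 3.000000

2.5898 mm/day


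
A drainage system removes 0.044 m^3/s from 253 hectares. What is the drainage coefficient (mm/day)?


DC = Q * 86400 / (A * 10000) * 1000
DC = 0.044 * 86400 / (253 * 10000) * 1000
DC = 3801600.0000 / 2530000

1.5026 mm/day


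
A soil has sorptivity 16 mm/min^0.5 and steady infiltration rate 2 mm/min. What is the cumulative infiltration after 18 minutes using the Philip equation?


F = S*sqrt(t) + A*t
F = 16*sqrt(18) + 2*18
F = 16*4.242641 + 36

103.8823 mm


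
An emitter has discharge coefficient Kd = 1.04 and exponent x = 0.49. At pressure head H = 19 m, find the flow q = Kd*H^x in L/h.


q = Kd * H^x = 1.04 * 19^0.49 = 1.04 * 4.232425

4.4017 L/h


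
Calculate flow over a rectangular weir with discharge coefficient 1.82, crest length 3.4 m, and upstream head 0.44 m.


Q = C * L * H^(3/2) = 1.82 * 3.4 * 0.44^1.5 = 1.82 * 3.4 * 0.291863

1.8060 m^3/s


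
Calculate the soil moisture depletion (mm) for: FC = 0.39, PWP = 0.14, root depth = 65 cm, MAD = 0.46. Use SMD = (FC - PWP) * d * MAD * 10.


SMD = (FC - PWP) * d * MAD * 10
SMD = (0.39 - 0.14) * 65 * 0.46 * 10
SMD = 0.2500 * 65 * 0.46 * 10

74.7500 mm


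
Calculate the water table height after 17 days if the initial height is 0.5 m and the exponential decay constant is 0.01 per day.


m = m0 * exp(-k*t)
m = 0.5 * exp(-0.01 * 17)
m = 0.5 * exp(-0.1700)

0.4218 m


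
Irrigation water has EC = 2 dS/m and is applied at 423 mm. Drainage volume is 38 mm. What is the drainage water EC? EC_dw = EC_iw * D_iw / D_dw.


EC_dw = EC_iw * D_iw / D_dw
EC_dw = 2 * 423 / 38
EC_dw = 846 / 38

22.2632 dS/m


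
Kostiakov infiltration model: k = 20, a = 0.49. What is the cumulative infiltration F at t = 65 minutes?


F = k * t^a = 20 * 65^0.49
F = 20 * 7.732636

154.6527 mm


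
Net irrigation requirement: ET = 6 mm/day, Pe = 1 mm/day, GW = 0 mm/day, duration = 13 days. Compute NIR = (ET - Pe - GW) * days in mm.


Daily deficit = ET - Pe - GW = 6 - 1 - 0 = 5 mm/day
NIR = 5 * 13 = 65 mm

65.0000 mm


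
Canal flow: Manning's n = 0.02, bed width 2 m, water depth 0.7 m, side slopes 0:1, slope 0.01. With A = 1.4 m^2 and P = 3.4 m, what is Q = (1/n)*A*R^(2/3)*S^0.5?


R = A/P = 1.4/3.4 = 0.411765
Q = (1/0.02) * 1.4 * 0.411765^(2/3) * 0.01^0.5

3.8743 m^3/s


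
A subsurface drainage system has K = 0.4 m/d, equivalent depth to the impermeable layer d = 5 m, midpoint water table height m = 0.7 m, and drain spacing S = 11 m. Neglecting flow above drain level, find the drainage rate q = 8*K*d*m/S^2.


q = 8*K*d*m/S^2
q = 8*0.4*5*0.7/11^2
q = 11.2000 / 121

0.0926 m/d


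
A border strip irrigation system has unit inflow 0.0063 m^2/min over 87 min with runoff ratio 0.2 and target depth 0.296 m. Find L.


L = q*t/((1+r)*Z)
L = 0.0063*87/((1+0.2)*0.296)
L = 0.5481/0.3552

1.5431 m


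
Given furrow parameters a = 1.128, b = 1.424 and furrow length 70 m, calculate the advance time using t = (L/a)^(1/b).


t = (L/a)^(1/b)
t = (70/1.128)^(1/1.424)
t = 62.056738^(1/1.424)

18.1544 min


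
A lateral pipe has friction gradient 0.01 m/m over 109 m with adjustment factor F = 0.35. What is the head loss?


hf = J * L * F = 0.01 * 109 * 0.35 = 0.3815 m

0.3815 m


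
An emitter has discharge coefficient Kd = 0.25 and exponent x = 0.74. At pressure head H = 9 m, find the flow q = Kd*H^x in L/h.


q = Kd * H^x = 0.25 * 9^0.74 = 0.25 * 5.083226

1.2708 L/h


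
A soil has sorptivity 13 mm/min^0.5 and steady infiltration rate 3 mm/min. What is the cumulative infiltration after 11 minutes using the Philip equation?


F = S*sqrt(t) + A*t
F = 13*sqrt(11) + 3*11
F = 13*3.316625 + 33

76.1161 mm


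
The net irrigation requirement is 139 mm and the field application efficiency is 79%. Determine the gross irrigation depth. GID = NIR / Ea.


Ea = 79% = 0.79
GID = NIR / Ea = 139 / 0.79 = 175.9494 mm

175.9494 mm


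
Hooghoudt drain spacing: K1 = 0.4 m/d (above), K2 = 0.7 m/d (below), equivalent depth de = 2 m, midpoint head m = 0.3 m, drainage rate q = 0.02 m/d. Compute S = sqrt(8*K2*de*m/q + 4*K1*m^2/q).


S^2 = 8*K2*de*m/q + 4*K1*m^2/q
S^2 = 8*0.7*2*0.3/0.02 + 4*0.4*0.3^2/0.02
S = sqrt(175.2000)

13.2363 m


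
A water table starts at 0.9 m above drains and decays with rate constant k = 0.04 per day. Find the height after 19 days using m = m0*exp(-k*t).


m = m0 * exp(-k*t)
m = 0.9 * exp(-0.04 * 19)
m = 0.9 * exp(-0.7600)

0.4209 m


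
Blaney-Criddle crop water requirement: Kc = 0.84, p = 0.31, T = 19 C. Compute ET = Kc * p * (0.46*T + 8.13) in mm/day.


ET = Kc * p * (0.46*T + 8.13)
ET = 0.84 * 0.31 * (0.46*19 + 8.13)
ET = 0.84 * 0.31 * 16.8700

4.3929 mm/day


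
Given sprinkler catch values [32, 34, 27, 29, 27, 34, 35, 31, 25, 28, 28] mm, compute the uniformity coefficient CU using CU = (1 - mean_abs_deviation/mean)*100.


mean = 30.000000 mm
MAD = 2.909091 mm
CU = (1 - 2.909091/30.000000)*100

90.3030 %


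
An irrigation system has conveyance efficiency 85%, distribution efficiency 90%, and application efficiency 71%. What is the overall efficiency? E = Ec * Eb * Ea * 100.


Ec = 0.85, Eb = 0.9, Ea = 0.71
E = 0.85 * 0.9 * 0.71 * 100 = 54.3150%

54.3150 %


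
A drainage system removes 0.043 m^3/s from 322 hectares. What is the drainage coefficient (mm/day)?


DC = Q * 86400 / (A * 10000) * 1000
DC = 0.043 * 86400 / (322 * 10000) * 1000
DC = 3715200.0000 / 3220000

1.1538 mm/day


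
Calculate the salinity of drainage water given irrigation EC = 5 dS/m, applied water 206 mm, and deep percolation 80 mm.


EC_dw = EC_iw * D_iw / D_dw
EC_dw = 5 * 206 / 80
EC_dw = 1030 / 80

12.8750 dS/m


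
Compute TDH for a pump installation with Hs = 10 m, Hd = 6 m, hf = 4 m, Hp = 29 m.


TDH = Hs + Hd + hf + Hp = 10 + 6 + 4 + 29 = 49

49 m


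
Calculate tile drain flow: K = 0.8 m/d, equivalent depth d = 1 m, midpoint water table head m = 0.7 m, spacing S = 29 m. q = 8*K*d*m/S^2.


q = 8*K*d*m/S^2
q = 8*0.8*1*0.7/29^2
q = 4.4800 / 841

0.0053 m/d


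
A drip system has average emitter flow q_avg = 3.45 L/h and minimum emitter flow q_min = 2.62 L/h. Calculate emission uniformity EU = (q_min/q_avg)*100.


EU = (q_min/q_avg)*100 = (2.62/3.45)*100 = 75.9420%

75.9420 %


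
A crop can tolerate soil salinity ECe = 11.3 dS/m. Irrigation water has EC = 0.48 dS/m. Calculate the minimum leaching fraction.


LR = ECiw / (5*ECe - ECiw)
LR = 0.48 / (5*11.3 - 0.48)
LR = 0.48 / 56.0200

0.0086


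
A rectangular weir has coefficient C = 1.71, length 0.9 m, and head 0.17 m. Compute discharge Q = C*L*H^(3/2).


Q = C * L * H^(3/2) = 1.71 * 0.9 * 0.17^1.5 = 1.71 * 0.9 * 0.070093

0.1079 m^3/s


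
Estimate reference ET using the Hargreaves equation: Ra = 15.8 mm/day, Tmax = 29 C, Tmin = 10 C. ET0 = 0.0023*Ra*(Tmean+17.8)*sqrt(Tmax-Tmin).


Tmean = (Tmax + Tmin)/2 = (29 + 10)/2 = 19.5
ET0 = 0.0023 * 15.8 * (19.5 + 17.8) * sqrt(29 - 10)
ET0 = 0.0023 * 15.8 * 37.3 * 4.358899

5.9084 mm/day


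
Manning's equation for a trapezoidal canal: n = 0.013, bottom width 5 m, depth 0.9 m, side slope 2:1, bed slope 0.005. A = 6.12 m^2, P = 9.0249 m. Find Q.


R = A/P = 6.12/9.0249 = 0.678124
Q = (1/0.013) * 6.12 * 0.678124^(2/3) * 0.005^0.5

25.6940 m^3/s


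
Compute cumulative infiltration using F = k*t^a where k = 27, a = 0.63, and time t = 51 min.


F = k * t^a = 27 * 51^0.63
F = 27 * 11.906091

321.4645 mm


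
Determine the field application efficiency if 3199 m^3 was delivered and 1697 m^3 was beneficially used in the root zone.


Ea = V_root / V_field * 100 = 1697 / 3199 * 100 = 53.0478%

53.0478 %


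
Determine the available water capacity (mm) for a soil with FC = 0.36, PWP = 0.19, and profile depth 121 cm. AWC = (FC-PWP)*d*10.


AWC = (FC - PWP) * d * 10
AWC = (0.36 - 0.19) * 121 * 10
AWC = 0.1700 * 121 * 10

205.7000 mm


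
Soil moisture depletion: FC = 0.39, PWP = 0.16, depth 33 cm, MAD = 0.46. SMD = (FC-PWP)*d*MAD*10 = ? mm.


SMD = (FC - PWP) * d * MAD * 10
SMD = (0.39 - 0.16) * 33 * 0.46 * 10
SMD = 0.2300 * 33 * 0.46 * 10

34.9140 mm


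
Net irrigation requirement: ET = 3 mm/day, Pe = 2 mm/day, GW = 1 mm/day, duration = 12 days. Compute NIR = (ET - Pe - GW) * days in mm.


Daily deficit = ET - Pe - GW = 3 - 2 - 1 = 0 mm/day
NIR = 0 * 12 = 0 mm

0 mm


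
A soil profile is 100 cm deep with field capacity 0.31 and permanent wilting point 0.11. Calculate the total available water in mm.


AWC = (FC - PWP) * d * 10
AWC = (0.31 - 0.11) * 100 * 10
AWC = 0.2000 * 100 * 10

200.0000 mm


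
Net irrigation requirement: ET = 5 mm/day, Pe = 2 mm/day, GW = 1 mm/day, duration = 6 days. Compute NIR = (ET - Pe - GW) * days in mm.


Daily deficit = ET - Pe - GW = 5 - 2 - 1 = 2 mm/day
NIR = 2 * 6 = 12 mm

12.0000 mm


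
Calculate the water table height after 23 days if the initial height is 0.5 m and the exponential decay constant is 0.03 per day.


m = m0 * exp(-k*t)
m = 0.5 * exp(-0.03 * 23)
m = 0.5 * exp(-0.6900)

0.2508 m


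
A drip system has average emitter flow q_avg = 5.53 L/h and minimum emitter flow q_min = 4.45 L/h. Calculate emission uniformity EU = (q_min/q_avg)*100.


EU = (q_min/q_avg)*100 = (4.45/5.53)*100 = 80.4702%

80.4702 %


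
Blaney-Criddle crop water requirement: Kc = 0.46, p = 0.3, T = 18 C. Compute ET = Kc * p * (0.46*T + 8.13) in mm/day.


ET = Kc * p * (0.46*T + 8.13)
ET = 0.46 * 0.3 * (0.46*18 + 8.13)
ET = 0.46 * 0.3 * 16.4100

2.2646 mm/day


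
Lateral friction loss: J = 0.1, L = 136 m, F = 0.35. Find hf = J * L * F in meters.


hf = J * L * F = 0.1 * 136 * 0.35 = 4.7600 m

4.7600 m


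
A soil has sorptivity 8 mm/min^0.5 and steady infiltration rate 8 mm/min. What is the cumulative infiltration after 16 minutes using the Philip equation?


F = S*sqrt(t) + A*t
F = 8*sqrt(16) + 8*16
F = 8*4.000000 + 128

160.0000 mm


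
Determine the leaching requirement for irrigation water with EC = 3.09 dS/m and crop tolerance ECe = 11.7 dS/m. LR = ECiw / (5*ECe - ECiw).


LR = ECiw / (5*ECe - ECiw)
LR = 3.09 / (5*11.7 - 3.09)
LR = 3.09 / 55.4100

0.0558


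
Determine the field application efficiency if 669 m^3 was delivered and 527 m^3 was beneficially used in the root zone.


Ea = V_root / V_field * 100 = 527 / 669 * 100 = 78.7743%

78.7743 %


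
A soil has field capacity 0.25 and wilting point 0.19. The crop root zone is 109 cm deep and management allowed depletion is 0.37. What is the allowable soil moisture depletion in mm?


SMD = (FC - PWP) * d * MAD * 10
SMD = (0.25 - 0.19) * 109 * 0.37 * 10
SMD = 0.0600 * 109 * 0.37 * 10

24.1980 mm


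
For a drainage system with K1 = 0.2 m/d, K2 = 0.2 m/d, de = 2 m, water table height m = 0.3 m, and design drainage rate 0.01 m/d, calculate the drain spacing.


S^2 = 8*K2*de*m/q + 4*K1*m^2/q
S^2 = 8*0.2*2*0.3/0.01 + 4*0.2*0.3^2/0.01
S = sqrt(103.2000)

10.1587 m


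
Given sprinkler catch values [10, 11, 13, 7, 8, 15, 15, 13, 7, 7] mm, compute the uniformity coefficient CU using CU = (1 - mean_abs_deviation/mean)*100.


mean = 10.600000 mm
MAD = 2.800000 mm
CU = (1 - 2.800000/10.600000)*100

73.5849 %


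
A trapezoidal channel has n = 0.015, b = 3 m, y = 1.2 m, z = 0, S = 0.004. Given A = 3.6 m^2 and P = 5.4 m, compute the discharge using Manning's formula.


R = A/P = 3.6/5.4 = 0.666667
Q = (1/0.015) * 3.6 * 0.666667^(2/3) * 0.004^0.5

11.5837 m^3/s


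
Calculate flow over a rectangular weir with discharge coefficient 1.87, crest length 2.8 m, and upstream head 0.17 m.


Q = C * L * H^(3/2) = 1.87 * 2.8 * 0.17^1.5 = 1.87 * 2.8 * 0.070093

0.3670 m^3/s


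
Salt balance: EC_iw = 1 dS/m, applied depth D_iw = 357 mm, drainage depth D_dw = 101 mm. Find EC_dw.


EC_dw = EC_iw * D_iw / D_dw
EC_dw = 1 * 357 / 101
EC_dw = 357 / 101

3.5347 dS/m


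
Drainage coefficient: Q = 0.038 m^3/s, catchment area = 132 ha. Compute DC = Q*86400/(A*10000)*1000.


DC = Q * 86400 / (A * 10000) * 1000
DC = 0.038 * 86400 / (132 * 10000) * 1000
DC = 3283200.0000 / 1320000

2.4873 mm/day


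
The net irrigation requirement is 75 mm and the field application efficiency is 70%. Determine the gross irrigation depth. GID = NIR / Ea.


Ea = 70% = 0.7
GID = NIR / Ea = 75 / 0.7 = 107.1429 mm

107.1429 mm


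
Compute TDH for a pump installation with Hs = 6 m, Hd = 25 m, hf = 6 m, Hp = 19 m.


TDH = Hs + Hd + hf + Hp = 6 + 25 + 6 + 19 = 56

56 m


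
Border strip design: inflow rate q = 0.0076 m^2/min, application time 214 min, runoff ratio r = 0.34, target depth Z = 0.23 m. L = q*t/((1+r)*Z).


L = q*t/((1+r)*Z)
L = 0.0076*214/((1+0.34)*0.23)
L = 1.6264/0.3082

5.2771 m


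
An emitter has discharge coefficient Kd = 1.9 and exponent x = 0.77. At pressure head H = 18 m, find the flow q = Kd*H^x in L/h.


q = Kd * H^x = 1.9 * 18^0.77 = 1.9 * 9.258909

17.5919 L/h


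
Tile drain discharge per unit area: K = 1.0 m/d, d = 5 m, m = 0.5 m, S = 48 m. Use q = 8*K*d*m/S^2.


q = 8*K*d*m/S^2
q = 8*1.0*5*0.5/48^2
q = 20.0000 / 2304

0.0087 m/d


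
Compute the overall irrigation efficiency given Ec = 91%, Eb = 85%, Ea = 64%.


Ec = 0.91, Eb = 0.85, Ea = 0.64
E = 0.91 * 0.85 * 0.64 * 100 = 49.5040%

49.5040 %


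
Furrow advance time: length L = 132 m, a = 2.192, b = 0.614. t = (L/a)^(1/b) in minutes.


t = (L/a)^(1/b)
t = (132/2.192)^(1/0.614)
t = 60.218978^(1/0.614)

791.7509 min


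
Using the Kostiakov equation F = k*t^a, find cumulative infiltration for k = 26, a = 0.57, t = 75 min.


F = k * t^a = 26 * 75^0.57
F = 26 * 11.716150

304.6199 mm


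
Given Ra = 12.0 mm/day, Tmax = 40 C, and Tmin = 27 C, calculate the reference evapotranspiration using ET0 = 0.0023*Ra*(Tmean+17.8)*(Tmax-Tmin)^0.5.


Tmean = (Tmax + Tmin)/2 = (40 + 27)/2 = 33.5
ET0 = 0.0023 * 12.0 * (33.5 + 17.8) * sqrt(40 - 27)
ET0 = 0.0023 * 12.0 * 51.3 * 3.605551

5.1050 mm/day


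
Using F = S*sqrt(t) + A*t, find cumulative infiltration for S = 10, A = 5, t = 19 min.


F = S*sqrt(t) + A*t
F = 10*sqrt(19) + 5*19
F = 10*4.358899 + 95

138.5890 mm


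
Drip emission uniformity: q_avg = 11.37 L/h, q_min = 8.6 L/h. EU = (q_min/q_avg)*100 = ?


EU = (q_min/q_avg)*100 = (8.6/11.37)*100 = 75.6376%

75.6376 %


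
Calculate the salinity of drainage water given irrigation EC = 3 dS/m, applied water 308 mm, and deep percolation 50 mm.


EC_dw = EC_iw * D_iw / D_dw
EC_dw = 3 * 308 / 50
EC_dw = 924 / 50

18.4800 dS/m


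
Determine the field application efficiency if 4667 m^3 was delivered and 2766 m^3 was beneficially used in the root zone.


Ea = V_root / V_field * 100 = 2766 / 4667 * 100 = 59.2672%

59.2672 %


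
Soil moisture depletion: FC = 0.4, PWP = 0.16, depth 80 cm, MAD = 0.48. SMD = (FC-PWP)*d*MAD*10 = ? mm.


SMD = (FC - PWP) * d * MAD * 10
SMD = (0.4 - 0.16) * 80 * 0.48 * 10
SMD = 0.2400 * 80 * 0.48 * 10

92.1600 mm


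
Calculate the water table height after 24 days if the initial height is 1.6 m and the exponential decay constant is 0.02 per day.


m = m0 * exp(-k*t)
m = 1.6 * exp(-0.02 * 24)
m = 1.6 * exp(-0.4800)

0.9901 m


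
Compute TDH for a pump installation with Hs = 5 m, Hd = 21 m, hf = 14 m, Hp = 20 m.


TDH = Hs + Hd + hf + Hp = 5 + 21 + 14 + 20 = 60

60 m


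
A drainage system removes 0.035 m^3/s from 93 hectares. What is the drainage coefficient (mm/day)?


DC = Q * 86400 / (A * 10000) * 1000
DC = 0.035 * 86400 / (93 * 10000) * 1000
DC = 3024000.0000 / 930000

3.2516 mm/day


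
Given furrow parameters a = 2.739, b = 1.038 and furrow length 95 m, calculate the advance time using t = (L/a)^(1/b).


t = (L/a)^(1/b)
t = (95/2.739)^(1/1.038)
t = 34.684191^(1/1.038)

30.4613 min


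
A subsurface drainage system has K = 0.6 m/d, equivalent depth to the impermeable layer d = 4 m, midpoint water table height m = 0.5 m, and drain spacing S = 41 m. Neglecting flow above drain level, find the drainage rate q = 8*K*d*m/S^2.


q = 8*K*d*m/S^2
q = 8*0.6*4*0.5/41^2
q = 9.6000 / 1681

0.0057 m/d


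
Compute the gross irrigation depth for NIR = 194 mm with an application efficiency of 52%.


Ea = 52% = 0.52
GID = NIR / Ea = 194 / 0.52 = 373.0769 mm

373.0769 mm


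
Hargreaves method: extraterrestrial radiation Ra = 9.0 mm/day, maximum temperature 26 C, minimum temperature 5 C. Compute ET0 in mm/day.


Tmean = (Tmax + Tmin)/2 = (26 + 5)/2 = 15.5
ET0 = 0.0023 * 9.0 * (15.5 + 17.8) * sqrt(26 - 5)
ET0 = 0.0023 * 9.0 * 33.3 * 4.582576

3.1588 mm/day


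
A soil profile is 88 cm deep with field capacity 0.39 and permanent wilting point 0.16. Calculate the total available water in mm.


AWC = (FC - PWP) * d * 10
AWC = (0.39 - 0.16) * 88 * 10
AWC = 0.2300 * 88 * 10

202.4000 mm


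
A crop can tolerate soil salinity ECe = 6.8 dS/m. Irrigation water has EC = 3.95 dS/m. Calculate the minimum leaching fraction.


LR = ECiw / (5*ECe - ECiw)
LR = 3.95 / (5*6.8 - 3.95)
LR = 3.95 / 30.0500

0.1314


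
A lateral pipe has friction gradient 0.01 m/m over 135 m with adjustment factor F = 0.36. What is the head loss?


hf = J * L * F = 0.01 * 135 * 0.36 = 0.4860 m

0.4860 m


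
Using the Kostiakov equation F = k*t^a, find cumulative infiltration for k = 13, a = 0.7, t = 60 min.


F = k * t^a = 13 * 60^0.7
F = 13 * 17.567335

228.3754 mm


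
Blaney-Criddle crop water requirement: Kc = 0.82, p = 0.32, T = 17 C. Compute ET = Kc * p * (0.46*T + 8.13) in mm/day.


ET = Kc * p * (0.46*T + 8.13)
ET = 0.82 * 0.32 * (0.46*17 + 8.13)
ET = 0.82 * 0.32 * 15.9500

4.1853 mm/day


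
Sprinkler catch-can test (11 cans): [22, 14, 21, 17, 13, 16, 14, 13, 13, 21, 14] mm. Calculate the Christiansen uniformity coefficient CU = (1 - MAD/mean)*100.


mean = 16.181818 mm
MAD = 2.958678 mm
CU = (1 - 2.958678/16.181818)*100

81.7160 %


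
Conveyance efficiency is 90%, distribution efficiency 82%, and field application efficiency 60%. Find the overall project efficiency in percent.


Ec = 0.9, Eb = 0.82, Ea = 0.6
E = 0.9 * 0.82 * 0.6 * 100 = 44.2800%

44.2800 %


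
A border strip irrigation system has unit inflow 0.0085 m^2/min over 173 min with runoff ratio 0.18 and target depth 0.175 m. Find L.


L = q*t/((1+r)*Z)
L = 0.0085*173/((1+0.18)*0.175)
L = 1.4705/0.2065

7.1211 m


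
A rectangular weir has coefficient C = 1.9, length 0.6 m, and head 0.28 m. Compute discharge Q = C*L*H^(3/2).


Q = C * L * H^(3/2) = 1.9 * 0.6 * 0.28^1.5 = 1.9 * 0.6 * 0.148162

0.1689 m^3/s


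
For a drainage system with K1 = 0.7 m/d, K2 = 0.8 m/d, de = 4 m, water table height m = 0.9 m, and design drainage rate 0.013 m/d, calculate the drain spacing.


S^2 = 8*K2*de*m/q + 4*K1*m^2/q
S^2 = 8*0.8*4*0.9/0.013 + 4*0.7*0.9^2/0.013
S = sqrt(1946.7692)

44.1222 m


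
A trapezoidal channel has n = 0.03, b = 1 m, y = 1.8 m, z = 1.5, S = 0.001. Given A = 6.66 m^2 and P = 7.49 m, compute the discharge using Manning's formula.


R = A/P = 6.66/7.49 = 0.889186
Q = (1/0.03) * 6.66 * 0.889186^(2/3) * 0.001^0.5

6.4915 m^3/s


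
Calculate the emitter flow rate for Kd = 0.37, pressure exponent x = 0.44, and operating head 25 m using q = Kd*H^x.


q = Kd * H^x = 0.37 * 25^0.44 = 0.37 * 4.121863

1.5251 L/h


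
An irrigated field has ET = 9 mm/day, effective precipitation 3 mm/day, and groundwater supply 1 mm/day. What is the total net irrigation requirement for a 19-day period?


Daily deficit = ET - Pe - GW = 9 - 3 - 1 = 5 mm/day
NIR = 5 * 19 = 95 mm

95.0000 mm


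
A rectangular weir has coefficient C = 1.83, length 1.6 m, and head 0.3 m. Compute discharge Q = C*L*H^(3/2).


Q = C * L * H^(3/2) = 1.83 * 1.6 * 0.3^1.5 = 1.83 * 1.6 * 0.164317

0.4811 m^3/s


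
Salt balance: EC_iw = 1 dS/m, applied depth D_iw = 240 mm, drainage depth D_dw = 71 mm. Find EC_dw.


EC_dw = EC_iw * D_iw / D_dw
EC_dw = 1 * 240 / 71
EC_dw = 240 / 71

3.3803 dS/m


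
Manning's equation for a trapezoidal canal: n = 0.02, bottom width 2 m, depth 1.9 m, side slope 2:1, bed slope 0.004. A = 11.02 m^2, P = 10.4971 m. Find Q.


R = A/P = 11.02/10.4971 = 1.049814
Q = (1/0.02) * 11.02 * 1.049814^(2/3) * 0.004^0.5

35.9962 m^3/s


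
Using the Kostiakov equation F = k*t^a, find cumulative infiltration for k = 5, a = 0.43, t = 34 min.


F = k * t^a = 5 * 34^0.43
F = 5 * 4.555499

22.7775 mm


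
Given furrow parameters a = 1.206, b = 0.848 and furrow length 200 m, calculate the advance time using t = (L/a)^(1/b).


t = (L/a)^(1/b)
t = (200/1.206)^(1/0.848)
t = 165.837479^(1/0.848)

414.5246 min


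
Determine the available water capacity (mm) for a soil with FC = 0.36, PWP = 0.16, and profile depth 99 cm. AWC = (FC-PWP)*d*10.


AWC = (FC - PWP) * d * 10
AWC = (0.36 - 0.16) * 99 * 10
AWC = 0.2000 * 99 * 10

198.0000 mm


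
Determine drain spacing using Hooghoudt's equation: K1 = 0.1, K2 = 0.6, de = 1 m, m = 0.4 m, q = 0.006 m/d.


S^2 = 8*K2*de*m/q + 4*K1*m^2/q
S^2 = 8*0.6*1*0.4/0.006 + 4*0.1*0.4^2/0.006
S = sqrt(330.6667)

18.1842 m


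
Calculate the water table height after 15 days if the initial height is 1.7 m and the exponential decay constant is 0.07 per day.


m = m0 * exp(-k*t)
m = 1.7 * exp(-0.07 * 15)
m = 1.7 * exp(-1.0500)

0.5949 m


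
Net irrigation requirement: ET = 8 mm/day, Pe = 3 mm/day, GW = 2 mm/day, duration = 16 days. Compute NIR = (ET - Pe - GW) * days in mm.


Daily deficit = ET - Pe - GW = 8 - 3 - 2 = 3 mm/day
NIR = 3 * 16 = 48 mm

48.0000 mm


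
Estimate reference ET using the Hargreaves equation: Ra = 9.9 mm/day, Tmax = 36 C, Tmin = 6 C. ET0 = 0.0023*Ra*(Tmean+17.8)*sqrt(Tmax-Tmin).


Tmean = (Tmax + Tmin)/2 = (36 + 6)/2 = 21.0
ET0 = 0.0023 * 9.9 * (21.0 + 17.8) * sqrt(36 - 6)
ET0 = 0.0023 * 9.9 * 38.8 * 5.477226

4.8390 mm/day


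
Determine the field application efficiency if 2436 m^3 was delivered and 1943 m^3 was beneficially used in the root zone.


Ea = V_root / V_field * 100 = 1943 / 2436 * 100 = 79.7619%

79.7619 %


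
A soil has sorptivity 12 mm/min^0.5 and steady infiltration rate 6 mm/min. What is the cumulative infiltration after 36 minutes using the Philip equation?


F = S*sqrt(t) + A*t
F = 12*sqrt(36) + 6*36
F = 12*6.000000 + 216

288.0000 mm


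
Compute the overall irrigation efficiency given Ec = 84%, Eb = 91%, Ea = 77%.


Ec = 0.84, Eb = 0.91, Ea = 0.77
E = 0.84 * 0.91 * 0.77 * 100 = 58.8588%

58.8588 %


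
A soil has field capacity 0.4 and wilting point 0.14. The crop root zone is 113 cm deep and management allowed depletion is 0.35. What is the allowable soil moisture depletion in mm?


SMD = (FC - PWP) * d * MAD * 10
SMD = (0.4 - 0.14) * 113 * 0.35 * 10
SMD = 0.2600 * 113 * 0.35 * 10

102.8300 mm


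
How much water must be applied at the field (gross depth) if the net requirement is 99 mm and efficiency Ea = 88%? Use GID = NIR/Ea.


Ea = 88% = 0.88
GID = NIR / Ea = 99 / 0.88 = 112.5000 mm

112.5000 mm


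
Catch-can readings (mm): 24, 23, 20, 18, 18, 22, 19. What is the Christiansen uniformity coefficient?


mean = 20.571429 mm
MAD = 2.081633 mm
CU = (1 - 2.081633/20.571429)*100

89.8810 %


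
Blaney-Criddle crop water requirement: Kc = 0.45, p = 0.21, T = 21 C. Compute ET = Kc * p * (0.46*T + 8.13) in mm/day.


ET = Kc * p * (0.46*T + 8.13)
ET = 0.45 * 0.21 * (0.46*21 + 8.13)
ET = 0.45 * 0.21 * 17.7900

1.6812 mm/day


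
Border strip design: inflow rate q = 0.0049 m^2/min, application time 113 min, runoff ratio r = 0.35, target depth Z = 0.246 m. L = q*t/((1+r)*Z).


L = q*t/((1+r)*Z)
L = 0.0049*113/((1+0.35)*0.246)
L = 0.5537/0.3321

1.6673 m


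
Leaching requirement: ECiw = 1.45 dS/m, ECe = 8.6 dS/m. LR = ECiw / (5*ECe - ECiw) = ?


LR = ECiw / (5*ECe - ECiw)
LR = 1.45 / (5*8.6 - 1.45)
LR = 1.45 / 41.5500

0.0349


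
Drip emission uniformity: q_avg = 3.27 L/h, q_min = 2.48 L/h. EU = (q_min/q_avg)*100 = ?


EU = (q_min/q_avg)*100 = (2.48/3.27)*100 = 75.8410%

75.8410 %


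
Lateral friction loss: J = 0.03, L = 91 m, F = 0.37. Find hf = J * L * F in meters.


hf = J * L * F = 0.03 * 91 * 0.37 = 1.0101 m

1.0101 m


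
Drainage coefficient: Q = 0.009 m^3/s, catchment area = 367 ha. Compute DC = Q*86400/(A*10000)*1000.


DC = Q * 86400 / (A * 10000) * 1000
DC = 0.009 * 86400 / (367 * 10000) * 1000
DC = 777600.0000 / 3670000

0.2119 mm/day


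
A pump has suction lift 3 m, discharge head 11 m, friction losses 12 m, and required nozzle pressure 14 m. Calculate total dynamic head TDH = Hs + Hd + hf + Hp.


TDH = Hs + Hd + hf + Hp = 3 + 11 + 12 + 14 = 40

40 m


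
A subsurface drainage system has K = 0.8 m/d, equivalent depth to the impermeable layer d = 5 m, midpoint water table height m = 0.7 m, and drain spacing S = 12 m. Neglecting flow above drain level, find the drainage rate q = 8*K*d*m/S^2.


q = 8*K*d*m/S^2
q = 8*0.8*5*0.7/12^2
q = 22.4000 / 144

0.1556 m/d


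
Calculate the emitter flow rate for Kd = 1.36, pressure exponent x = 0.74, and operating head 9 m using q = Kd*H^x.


q = Kd * H^x = 1.36 * 9^0.74 = 1.36 * 5.083226

6.9132 L/h


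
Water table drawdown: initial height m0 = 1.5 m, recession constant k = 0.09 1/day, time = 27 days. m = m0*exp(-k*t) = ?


m = m0 * exp(-k*t)
m = 1.5 * exp(-0.09 * 27)
m = 1.5 * exp(-2.4300)

0.1321 m


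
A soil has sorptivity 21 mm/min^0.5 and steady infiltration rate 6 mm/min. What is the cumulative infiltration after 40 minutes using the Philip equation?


F = S*sqrt(t) + A*t
F = 21*sqrt(40) + 6*40
F = 21*6.324555 + 240

372.8157 mm


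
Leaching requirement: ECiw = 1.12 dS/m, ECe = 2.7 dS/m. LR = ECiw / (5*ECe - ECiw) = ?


LR = ECiw / (5*ECe - ECiw)
LR = 1.12 / (5*2.7 - 1.12)
LR = 1.12 / 12.3800

0.0905


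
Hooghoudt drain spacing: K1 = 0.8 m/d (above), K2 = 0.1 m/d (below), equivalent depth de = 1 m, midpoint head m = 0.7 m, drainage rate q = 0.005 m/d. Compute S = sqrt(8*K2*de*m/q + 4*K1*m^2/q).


S^2 = 8*K2*de*m/q + 4*K1*m^2/q
S^2 = 8*0.1*1*0.7/0.005 + 4*0.8*0.7^2/0.005
S = sqrt(425.6000)

20.6301 m


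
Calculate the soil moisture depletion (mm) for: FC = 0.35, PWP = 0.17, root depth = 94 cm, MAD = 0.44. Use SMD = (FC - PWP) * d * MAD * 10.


SMD = (FC - PWP) * d * MAD * 10
SMD = (0.35 - 0.17) * 94 * 0.44 * 10
SMD = 0.1800 * 94 * 0.44 * 10

74.4480 mm


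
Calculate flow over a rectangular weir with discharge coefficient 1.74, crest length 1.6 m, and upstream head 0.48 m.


Q = C * L * H^(3/2) = 1.74 * 1.6 * 0.48^1.5 = 1.74 * 1.6 * 0.332554

0.9258 m^3/s


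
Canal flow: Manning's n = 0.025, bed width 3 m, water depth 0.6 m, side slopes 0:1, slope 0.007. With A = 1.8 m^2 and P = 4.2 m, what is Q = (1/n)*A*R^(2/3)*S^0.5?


R = A/P = 1.8/4.2 = 0.428571
Q = (1/0.025) * 1.8 * 0.428571^(2/3) * 0.007^0.5

3.4242 m^3/s


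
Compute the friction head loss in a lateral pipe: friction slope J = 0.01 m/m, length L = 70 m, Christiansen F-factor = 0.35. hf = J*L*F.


hf = J * L * F = 0.01 * 70 * 0.35 = 0.2450 m

0.2450 m


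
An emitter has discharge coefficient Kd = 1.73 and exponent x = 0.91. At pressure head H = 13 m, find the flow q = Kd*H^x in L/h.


q = Kd * H^x = 1.73 * 13^0.91 = 1.73 * 10.320208

17.8540 L/h


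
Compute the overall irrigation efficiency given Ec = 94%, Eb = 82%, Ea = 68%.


Ec = 0.94, Eb = 0.82, Ea = 0.68
E = 0.94 * 0.82 * 0.68 * 100 = 52.4144%

52.4144 %


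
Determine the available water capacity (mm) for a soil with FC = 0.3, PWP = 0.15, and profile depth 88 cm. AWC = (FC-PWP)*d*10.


AWC = (FC - PWP) * d * 10
AWC = (0.3 - 0.15) * 88 * 10
AWC = 0.1500 * 88 * 10

132.0000 mm


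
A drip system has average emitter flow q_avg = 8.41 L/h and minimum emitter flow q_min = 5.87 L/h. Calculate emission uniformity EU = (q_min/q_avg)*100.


EU = (q_min/q_avg)*100 = (5.87/8.41)*100 = 69.7979%

69.7979 %


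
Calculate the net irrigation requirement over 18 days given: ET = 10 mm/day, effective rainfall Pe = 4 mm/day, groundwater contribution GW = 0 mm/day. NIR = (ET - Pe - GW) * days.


Daily deficit = ET - Pe - GW = 10 - 4 - 0 = 6 mm/day
NIR = 6 * 18 = 108 mm

108.0000 mm


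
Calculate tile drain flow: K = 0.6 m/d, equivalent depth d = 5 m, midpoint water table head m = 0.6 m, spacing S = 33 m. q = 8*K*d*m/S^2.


q = 8*K*d*m/S^2
q = 8*0.6*5*0.6/33^2
q = 14.4000 / 1089

0.0132 m/d


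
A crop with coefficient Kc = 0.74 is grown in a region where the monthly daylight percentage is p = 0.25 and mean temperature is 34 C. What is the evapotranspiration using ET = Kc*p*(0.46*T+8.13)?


ET = Kc * p * (0.46*T + 8.13)
ET = 0.74 * 0.25 * (0.46*34 + 8.13)
ET = 0.74 * 0.25 * 23.7700

4.3975 mm/day


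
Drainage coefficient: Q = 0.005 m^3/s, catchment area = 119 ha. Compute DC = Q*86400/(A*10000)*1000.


DC = Q * 86400 / (A * 10000) * 1000
DC = 0.005 * 86400 / (119 * 10000) * 1000
DC = 432000.0000 / 1190000

0.3630 mm/day


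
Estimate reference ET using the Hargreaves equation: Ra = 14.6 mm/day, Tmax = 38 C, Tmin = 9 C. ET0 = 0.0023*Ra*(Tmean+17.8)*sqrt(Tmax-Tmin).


Tmean = (Tmax + Tmin)/2 = (38 + 9)/2 = 23.5
ET0 = 0.0023 * 14.6 * (23.5 + 17.8) * sqrt(38 - 9)
ET0 = 0.0023 * 14.6 * 41.3 * 5.385165

7.4684 mm/day


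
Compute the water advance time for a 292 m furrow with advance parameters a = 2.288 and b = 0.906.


t = (L/a)^(1/b)
t = (292/2.288)^(1/0.906)
t = 127.622378^(1/0.906)

211.0681 min


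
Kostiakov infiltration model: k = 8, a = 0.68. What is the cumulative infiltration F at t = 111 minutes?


F = k * t^a = 8 * 111^0.68
F = 8 * 24.593460

196.7477 mm


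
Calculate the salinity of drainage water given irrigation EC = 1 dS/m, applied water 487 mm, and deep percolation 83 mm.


EC_dw = EC_iw * D_iw / D_dw
EC_dw = 1 * 487 / 83
EC_dw = 487 / 83

5.8675 dS/m


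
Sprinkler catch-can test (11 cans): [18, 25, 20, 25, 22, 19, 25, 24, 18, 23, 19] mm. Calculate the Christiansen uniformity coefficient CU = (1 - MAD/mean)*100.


mean = 21.636364 mm
MAD = 2.578512 mm
CU = (1 - 2.578512/21.636364)*100

88.0825 %


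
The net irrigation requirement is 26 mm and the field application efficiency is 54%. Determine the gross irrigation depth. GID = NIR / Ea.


Ea = 54% = 0.54
GID = NIR / Ea = 26 / 0.54 = 48.1481 mm

48.1481 mm


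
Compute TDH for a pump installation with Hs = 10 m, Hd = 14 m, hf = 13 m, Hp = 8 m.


TDH = Hs + Hd + hf + Hp = 10 + 14 + 13 + 8 = 45

45 m


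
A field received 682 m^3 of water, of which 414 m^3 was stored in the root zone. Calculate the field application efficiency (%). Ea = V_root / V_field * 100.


Ea = V_root / V_field * 100 = 414 / 682 * 100 = 60.7038%

60.7038 %


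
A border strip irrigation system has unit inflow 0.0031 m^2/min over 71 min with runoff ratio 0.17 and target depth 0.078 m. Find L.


L = q*t/((1+r)*Z)
L = 0.0031*71/((1+0.17)*0.078)
L = 0.2201/0.09126

2.4118 m


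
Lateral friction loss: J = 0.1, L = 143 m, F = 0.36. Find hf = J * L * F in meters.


hf = J * L * F = 0.1 * 143 * 0.36 = 5.1480 m

5.1480 m
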